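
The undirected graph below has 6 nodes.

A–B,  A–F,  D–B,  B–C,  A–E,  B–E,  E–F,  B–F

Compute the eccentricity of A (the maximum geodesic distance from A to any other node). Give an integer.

2

Distances from A: B:1, C:2, D:2, E:1, F:1.
The largest is 2 (to D and C), so the eccentricity of A is 2.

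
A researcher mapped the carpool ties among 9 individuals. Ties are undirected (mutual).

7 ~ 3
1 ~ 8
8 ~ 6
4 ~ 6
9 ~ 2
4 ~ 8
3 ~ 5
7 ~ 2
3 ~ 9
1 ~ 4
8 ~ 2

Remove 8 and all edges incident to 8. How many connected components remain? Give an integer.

Without 8, the remaining ties split the others into: {1, 4, 6}; {2, 3, 5, 7, 9}.
That's 2 separate components.

2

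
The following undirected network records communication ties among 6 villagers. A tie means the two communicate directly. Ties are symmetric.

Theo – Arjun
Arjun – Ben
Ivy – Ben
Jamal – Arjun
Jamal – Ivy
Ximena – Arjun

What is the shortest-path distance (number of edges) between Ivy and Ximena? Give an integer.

One shortest route is Ivy – Jamal – Arjun – Ximena, which uses 3 edges, and at distance 2 from Ivy we only reach {Arjun}, which does not include Ximena. So d(Ivy,Ximena) = 3.

3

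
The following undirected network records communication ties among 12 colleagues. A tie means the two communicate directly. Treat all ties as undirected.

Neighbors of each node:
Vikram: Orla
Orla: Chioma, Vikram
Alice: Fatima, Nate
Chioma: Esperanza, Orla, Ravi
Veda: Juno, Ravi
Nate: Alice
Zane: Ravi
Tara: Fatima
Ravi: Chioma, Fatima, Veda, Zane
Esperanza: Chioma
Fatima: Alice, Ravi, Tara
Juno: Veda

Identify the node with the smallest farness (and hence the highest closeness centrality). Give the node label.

Farness (sum of distances to all others) for each node — Alice:32, Chioma:24, Esperanza:34, Fatima:24, Juno:38, Nate:42, Orla:32, Ravi:20, Tara:34, Veda:28, Vikram:42, Zane:30.
The smallest farness is 20, for Ravi, so Ravi has the highest closeness.

Ravi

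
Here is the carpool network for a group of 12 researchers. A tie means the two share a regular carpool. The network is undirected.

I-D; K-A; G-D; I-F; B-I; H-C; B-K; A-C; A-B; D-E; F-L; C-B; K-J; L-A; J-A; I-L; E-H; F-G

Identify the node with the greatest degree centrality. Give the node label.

Degrees — A:5, B:4, C:3, D:3, E:2, F:3, G:2, H:2, I:4, J:2, K:3, L:3.
The maximum is 5, attained only by A.

A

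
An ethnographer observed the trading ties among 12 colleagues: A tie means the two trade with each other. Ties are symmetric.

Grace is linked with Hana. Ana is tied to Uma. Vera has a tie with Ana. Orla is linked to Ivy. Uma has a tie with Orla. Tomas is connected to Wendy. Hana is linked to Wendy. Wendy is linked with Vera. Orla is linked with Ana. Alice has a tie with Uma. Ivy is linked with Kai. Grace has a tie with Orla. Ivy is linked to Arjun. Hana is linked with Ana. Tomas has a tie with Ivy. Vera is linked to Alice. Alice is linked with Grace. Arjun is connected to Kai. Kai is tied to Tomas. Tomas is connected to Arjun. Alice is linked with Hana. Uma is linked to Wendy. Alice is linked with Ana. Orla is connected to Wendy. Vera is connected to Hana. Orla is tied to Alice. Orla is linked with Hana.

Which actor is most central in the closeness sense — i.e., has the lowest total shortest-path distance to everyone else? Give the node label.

Farness (sum of distances to all others) for each node — Alice:19, Ana:20, Arjun:25, Grace:22, Hana:18, Ivy:19, Kai:25, Orla:15, Tomas:21, Uma:20, Vera:21, Wendy:17.
The smallest farness is 15, for Orla, so Orla has the highest closeness.

Orla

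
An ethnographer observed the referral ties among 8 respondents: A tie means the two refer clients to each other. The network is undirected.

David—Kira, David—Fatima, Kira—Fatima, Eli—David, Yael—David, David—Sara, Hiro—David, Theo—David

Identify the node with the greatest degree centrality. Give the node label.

David

Degrees — David:7, Eli:1, Fatima:2, Hiro:1, Kira:2, Sara:1, Theo:1, Yael:1.
The maximum is 7, attained only by David.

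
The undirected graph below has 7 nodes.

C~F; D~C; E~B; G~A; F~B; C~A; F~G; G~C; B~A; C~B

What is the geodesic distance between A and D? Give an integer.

One shortest route is A – C – D, which uses 2 edges, and A and D are not directly tied, so nothing shorter exists. So d(A,D) = 2.

2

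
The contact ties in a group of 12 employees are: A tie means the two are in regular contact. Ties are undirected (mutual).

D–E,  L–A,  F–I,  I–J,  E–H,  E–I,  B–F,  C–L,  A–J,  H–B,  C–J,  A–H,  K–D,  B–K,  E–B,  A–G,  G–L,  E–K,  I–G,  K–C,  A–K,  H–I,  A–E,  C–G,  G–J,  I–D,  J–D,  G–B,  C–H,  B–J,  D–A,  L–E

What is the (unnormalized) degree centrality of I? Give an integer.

I is directly tied to D, E, F, G, H, and J. That is 6 neighbors, so the degree of I is 6.

6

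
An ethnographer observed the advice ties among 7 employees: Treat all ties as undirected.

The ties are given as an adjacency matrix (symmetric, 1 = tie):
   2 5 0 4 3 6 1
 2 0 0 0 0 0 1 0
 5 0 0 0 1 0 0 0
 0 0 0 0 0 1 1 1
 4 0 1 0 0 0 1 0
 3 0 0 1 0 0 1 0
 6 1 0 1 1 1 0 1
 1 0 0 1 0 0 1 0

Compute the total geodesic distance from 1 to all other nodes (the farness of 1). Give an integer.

Distances from 1: 0:1, 2:2, 3:2, 4:2, 5:3, 6:1.
Sum = 1 + 2 + 2 + 2 + 3 + 1 = 11.

11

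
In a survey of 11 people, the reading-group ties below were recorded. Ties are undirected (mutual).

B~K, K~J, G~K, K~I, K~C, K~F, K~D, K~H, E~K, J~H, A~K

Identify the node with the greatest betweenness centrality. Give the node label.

Unnormalized betweenness of each node: A:0, B:0, C:0, D:0, E:0, F:0, G:0, H:0, I:0, J:0, K:44.
K has the largest value, 44, making it the main broker — the node through which the most shortest paths run.

K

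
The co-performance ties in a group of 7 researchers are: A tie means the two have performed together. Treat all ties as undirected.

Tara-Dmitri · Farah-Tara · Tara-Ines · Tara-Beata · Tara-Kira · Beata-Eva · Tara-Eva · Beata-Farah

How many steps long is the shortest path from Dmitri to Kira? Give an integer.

One shortest route is Dmitri – Tara – Kira, which uses 2 edges, and Dmitri and Kira are not directly tied, so nothing shorter exists. So d(Dmitri,Kira) = 2.

2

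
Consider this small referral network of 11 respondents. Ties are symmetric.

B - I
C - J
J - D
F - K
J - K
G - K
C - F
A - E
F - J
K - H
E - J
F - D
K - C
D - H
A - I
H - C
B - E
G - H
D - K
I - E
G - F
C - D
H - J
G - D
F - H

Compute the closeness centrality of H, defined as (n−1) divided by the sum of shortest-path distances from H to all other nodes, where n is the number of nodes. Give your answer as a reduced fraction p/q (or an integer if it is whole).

Distances from H: A:3, B:3, C:1, D:1, E:2, F:1, G:1, I:3, J:1, K:1. Sum = 17.
n = 11, so closeness = 10/17.

10/17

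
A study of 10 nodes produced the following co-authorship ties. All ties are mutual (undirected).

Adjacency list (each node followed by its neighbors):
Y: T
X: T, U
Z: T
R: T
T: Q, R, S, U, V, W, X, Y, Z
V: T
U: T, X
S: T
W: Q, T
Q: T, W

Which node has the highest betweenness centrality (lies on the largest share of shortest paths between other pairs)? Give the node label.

Unnormalized betweenness of each node: Q:0, R:0, S:0, T:34, U:0, V:0, W:0, X:0, Y:0, Z:0.
T has the largest value, 34, making it the main broker — the node through which the most shortest paths run.

T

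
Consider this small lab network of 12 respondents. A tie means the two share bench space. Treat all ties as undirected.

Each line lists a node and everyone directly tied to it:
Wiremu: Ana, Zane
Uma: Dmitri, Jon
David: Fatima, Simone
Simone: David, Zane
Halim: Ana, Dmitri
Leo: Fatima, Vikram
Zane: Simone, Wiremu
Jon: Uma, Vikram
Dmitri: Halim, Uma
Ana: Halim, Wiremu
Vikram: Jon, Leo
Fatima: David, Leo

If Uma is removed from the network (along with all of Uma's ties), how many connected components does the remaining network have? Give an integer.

1

Uma's neighbors (Dmitri and Jon) remain reachable from one another through other ties, so the rest of the network stays in one piece.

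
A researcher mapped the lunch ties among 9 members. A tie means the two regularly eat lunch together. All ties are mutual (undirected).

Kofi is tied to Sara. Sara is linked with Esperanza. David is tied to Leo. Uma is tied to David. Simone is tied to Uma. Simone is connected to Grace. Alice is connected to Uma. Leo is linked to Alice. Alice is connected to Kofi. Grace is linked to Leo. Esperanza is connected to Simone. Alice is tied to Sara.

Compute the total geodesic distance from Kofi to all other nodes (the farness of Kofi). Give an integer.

Distances from Kofi: Alice:1, David:3, Esperanza:2, Grace:3, Leo:2, Sara:1, Simone:3, Uma:2.
Sum = 1 + 3 + 2 + 3 + 2 + 1 + 3 + 2 = 17.

17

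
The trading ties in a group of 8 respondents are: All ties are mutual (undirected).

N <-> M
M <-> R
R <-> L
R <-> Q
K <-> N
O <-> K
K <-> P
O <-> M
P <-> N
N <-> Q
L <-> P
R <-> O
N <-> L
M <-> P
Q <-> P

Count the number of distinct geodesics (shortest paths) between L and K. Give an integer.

The shortest distance is 2. The length-2 paths are: L–N–K; L–P–K.
That gives 2 distinct shortest paths.

2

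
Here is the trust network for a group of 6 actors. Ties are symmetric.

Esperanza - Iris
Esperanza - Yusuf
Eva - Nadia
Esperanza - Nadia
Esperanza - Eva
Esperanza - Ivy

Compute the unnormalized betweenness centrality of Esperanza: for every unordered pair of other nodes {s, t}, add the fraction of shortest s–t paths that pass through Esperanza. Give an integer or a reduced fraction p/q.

9

Pairs whose geodesics pass through Esperanza — Yusuf–Ivy: 1; Yusuf–Eva: 1; Yusuf–Iris: 1; Yusuf–Nadia: 1; Ivy–Eva: 1; Ivy–Iris: 1; Ivy–Nadia: 1; Eva–Iris: 1; Iris–Nadia: 1.
All other pairs contribute 0.
Summing the contributions gives betweenness(Esperanza) = 9.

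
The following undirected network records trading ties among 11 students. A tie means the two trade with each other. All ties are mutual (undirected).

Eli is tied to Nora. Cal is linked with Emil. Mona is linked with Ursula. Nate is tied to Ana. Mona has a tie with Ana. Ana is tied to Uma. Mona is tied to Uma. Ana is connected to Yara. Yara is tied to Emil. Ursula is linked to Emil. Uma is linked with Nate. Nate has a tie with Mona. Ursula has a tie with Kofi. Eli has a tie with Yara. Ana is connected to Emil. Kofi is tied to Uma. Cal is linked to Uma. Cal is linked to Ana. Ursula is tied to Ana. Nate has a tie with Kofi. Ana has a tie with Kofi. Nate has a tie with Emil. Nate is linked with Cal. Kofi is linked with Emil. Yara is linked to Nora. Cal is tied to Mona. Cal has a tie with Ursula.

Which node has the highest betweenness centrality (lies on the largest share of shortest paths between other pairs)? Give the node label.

Yara

Unnormalized betweenness of each node: Ana:67/5, Cal:19/20, Eli:0, Emil:32/5, Kofi:7/10, Mona:9/20, Nate:19/20, Nora:0, Uma:9/20, Ursula:7/10, Yara:16.
Yara has the largest value, 16, making it the main broker — the node through which the most shortest paths run.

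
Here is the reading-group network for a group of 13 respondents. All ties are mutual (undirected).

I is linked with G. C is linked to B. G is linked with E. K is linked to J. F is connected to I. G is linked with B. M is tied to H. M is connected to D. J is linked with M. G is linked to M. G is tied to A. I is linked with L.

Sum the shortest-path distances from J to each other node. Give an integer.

Distances from J: A:3, B:3, C:4, D:2, E:3, F:4, G:2, H:2, I:3, K:1, L:4, M:1.
Sum = 3 + 3 + 4 + 2 + 3 + 4 + 2 + 2 + 3 + 1 + 4 + 1 = 32.

32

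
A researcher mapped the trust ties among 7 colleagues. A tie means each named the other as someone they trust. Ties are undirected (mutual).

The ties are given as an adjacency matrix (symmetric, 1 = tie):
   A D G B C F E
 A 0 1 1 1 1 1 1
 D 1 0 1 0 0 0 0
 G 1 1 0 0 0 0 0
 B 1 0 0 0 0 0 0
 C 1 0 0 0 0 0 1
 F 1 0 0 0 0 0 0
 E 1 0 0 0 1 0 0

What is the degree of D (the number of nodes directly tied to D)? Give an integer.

D is directly tied to A and G. That is 2 neighbors, so the degree of D is 2.

2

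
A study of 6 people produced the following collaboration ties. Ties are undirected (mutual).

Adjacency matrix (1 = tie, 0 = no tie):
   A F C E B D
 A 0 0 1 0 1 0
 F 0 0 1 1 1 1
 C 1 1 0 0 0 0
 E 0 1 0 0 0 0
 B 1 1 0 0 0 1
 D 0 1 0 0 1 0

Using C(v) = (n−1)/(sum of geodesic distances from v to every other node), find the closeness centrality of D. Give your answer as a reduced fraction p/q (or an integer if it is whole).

Distances from D: A:2, B:1, C:2, E:2, F:1. Sum = 8.
n = 6, so closeness = 5/8.

5/8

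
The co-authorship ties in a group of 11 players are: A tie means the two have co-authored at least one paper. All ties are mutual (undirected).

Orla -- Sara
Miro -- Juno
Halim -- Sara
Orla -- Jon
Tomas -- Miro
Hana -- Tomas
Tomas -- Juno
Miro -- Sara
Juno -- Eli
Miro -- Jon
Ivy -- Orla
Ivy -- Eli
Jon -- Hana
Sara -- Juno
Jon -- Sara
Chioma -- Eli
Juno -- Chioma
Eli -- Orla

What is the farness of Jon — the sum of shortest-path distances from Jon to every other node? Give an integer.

Distances from Jon: Chioma:3, Eli:2, Halim:2, Hana:1, Ivy:2, Juno:2, Miro:1, Orla:1, Sara:1, Tomas:2.
Sum = 3 + 2 + 2 + 1 + 2 + 2 + 1 + 1 + 1 + 2 = 17.

17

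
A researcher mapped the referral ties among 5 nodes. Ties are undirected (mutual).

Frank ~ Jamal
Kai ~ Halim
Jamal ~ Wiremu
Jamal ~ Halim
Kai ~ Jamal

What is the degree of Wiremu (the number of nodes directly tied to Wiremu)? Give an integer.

1

Wiremu is directly tied to Jamal. That is 1 neighbor, so the degree of Wiremu is 1.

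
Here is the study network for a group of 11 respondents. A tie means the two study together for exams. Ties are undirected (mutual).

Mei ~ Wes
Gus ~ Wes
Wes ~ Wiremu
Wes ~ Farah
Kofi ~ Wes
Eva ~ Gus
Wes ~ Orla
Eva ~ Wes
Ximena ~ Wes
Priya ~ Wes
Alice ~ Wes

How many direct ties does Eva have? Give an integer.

2

Eva is directly tied to Gus and Wes. That is 2 neighbors, so the degree of Eva is 2.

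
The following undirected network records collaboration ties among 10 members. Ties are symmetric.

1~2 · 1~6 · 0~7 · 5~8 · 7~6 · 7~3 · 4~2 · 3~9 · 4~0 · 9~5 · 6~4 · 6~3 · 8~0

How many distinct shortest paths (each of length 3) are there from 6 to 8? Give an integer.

2

The shortest distance is 3. The length-3 paths are: 6–7–0–8; 6–4–0–8.
That gives 2 distinct shortest paths.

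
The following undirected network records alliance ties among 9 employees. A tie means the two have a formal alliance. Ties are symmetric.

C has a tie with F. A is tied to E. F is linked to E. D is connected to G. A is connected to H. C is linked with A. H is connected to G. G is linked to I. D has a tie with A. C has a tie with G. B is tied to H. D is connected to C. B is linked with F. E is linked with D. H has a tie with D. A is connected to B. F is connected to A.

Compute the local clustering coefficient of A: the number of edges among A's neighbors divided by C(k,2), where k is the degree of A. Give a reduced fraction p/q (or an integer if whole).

A's neighbors: B, C, D, E, F, and H (k = 6).
Possible neighbor pairs: C(6,2) = 15. Edges among them: B–F, B–H, C–D, C–F, D–E, D–H, E–F → e = 7.
Clustering(A) = 7/15.

7/15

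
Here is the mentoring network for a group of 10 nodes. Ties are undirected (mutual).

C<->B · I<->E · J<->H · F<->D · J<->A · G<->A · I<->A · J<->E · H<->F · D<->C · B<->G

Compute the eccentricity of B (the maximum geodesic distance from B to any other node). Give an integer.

4

Distances from B: A:2, C:1, D:2, E:4, F:3, G:1, H:4, I:3, J:3.
The largest is 4 (to H and E), so the eccentricity of B is 4.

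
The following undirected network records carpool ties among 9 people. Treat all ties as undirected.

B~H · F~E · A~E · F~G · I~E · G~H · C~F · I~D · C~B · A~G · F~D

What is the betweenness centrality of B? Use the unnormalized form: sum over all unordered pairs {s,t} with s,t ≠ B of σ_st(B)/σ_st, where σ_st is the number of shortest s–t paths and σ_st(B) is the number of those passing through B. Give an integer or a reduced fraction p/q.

1

Pairs whose geodesics pass through B — H–C: 1.
All other pairs contribute 0.
Summing the contributions gives betweenness(B) = 1.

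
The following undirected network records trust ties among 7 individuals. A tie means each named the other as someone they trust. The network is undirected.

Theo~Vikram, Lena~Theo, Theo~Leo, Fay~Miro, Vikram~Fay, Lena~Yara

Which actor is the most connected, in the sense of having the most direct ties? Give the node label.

Theo

Degrees — Fay:2, Lena:2, Leo:1, Miro:1, Theo:3, Vikram:2, Yara:1.
The maximum is 3, attained only by Theo.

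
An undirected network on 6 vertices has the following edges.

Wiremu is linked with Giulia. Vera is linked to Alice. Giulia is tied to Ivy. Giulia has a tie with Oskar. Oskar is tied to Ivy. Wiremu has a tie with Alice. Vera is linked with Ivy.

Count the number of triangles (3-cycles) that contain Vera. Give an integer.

Vera's neighbors are Alice and Ivy, but none of them are tied to each other, so no triangle contains Vera.

0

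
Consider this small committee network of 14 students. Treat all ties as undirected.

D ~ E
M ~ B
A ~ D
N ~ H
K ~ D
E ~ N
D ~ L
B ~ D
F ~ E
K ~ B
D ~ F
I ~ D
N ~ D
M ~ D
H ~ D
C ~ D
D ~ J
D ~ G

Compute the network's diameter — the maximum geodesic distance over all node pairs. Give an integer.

Eccentricity of each node (its greatest distance to any other): A:2, B:2, C:2, D:1, E:2, F:2, G:2, H:2, I:2, J:2, K:2, L:2, M:2, N:2.
The maximum eccentricity is 2, realized for instance by the pair H–E via H – D – E. So the diameter is 2.

2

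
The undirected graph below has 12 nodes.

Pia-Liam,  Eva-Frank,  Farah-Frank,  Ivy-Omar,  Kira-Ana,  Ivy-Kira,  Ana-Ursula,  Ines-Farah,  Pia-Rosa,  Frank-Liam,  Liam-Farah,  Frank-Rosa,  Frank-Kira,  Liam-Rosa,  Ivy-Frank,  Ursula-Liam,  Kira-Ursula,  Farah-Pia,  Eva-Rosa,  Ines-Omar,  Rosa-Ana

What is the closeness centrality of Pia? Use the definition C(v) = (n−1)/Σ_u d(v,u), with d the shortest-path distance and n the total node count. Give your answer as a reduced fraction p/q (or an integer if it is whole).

Distances from Pia: Ana:2, Eva:2, Farah:1, Frank:2, Ines:2, Ivy:3, Kira:3, Liam:1, Omar:3, Rosa:1, Ursula:2. Sum = 22.
n = 12, so closeness = 11/22 = 1/2.

1/2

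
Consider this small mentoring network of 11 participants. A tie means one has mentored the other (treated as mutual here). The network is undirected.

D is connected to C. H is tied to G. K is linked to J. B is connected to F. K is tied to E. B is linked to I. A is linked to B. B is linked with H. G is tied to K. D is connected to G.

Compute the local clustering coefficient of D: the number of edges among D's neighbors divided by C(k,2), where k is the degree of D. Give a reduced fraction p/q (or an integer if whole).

D's neighbors: C and G (k = 2).
Possible neighbor pairs: C(2,2) = 1. Edges among them: none → e = 0.
Clustering(D) = 0/1.

0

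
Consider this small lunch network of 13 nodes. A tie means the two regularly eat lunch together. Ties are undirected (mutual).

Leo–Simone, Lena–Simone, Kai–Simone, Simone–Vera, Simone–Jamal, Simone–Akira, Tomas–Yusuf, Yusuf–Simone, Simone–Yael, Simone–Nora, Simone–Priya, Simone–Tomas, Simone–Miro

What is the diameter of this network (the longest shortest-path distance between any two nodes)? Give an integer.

Eccentricity of each node (its greatest distance to any other): Akira:2, Jamal:2, Kai:2, Lena:2, Leo:2, Miro:2, Nora:2, Priya:2, Simone:1, Tomas:2, Vera:2, Yael:2, Yusuf:2.
The maximum eccentricity is 2, realized for instance by the pair Kai–Priya via Kai – Simone – Priya. So the diameter is 2.

2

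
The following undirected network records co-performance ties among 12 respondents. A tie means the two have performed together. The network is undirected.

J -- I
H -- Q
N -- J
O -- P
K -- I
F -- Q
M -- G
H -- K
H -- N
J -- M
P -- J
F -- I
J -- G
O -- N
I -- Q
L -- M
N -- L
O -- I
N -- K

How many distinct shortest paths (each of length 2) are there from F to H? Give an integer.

The shortest distance is 2, and the only length-2 path is F–Q–H. So there is exactly 1 shortest path.

1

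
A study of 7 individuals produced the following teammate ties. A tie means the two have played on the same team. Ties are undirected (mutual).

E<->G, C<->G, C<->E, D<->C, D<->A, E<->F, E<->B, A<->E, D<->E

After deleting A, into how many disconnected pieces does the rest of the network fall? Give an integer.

A's neighbors (D and E) remain reachable from one another through other ties, so the rest of the network stays in one piece.

1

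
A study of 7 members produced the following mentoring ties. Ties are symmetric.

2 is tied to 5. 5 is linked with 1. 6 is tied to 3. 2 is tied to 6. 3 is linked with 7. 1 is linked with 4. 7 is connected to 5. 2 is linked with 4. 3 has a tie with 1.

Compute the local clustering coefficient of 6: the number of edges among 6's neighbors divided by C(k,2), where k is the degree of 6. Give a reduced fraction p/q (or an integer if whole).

6's neighbors: 2 and 3 (k = 2).
Possible neighbor pairs: C(2,2) = 1. Edges among them: none → e = 0.
Clustering(6) = 0/1.

0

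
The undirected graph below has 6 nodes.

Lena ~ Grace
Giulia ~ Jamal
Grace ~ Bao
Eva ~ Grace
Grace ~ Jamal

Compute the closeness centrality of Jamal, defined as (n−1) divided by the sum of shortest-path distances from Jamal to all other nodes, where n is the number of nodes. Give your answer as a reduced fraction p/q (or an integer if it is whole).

5/8

Distances from Jamal: Bao:2, Eva:2, Giulia:1, Grace:1, Lena:2. Sum = 8.
n = 6, so closeness = 5/8.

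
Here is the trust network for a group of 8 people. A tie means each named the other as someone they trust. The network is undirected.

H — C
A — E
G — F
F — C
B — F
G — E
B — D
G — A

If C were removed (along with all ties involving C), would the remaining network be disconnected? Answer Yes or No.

Removing C leaves {A, B, D, E, F, and G} with no path to {H}, so the network splits into 2 components. C is a cut vertex.

Yes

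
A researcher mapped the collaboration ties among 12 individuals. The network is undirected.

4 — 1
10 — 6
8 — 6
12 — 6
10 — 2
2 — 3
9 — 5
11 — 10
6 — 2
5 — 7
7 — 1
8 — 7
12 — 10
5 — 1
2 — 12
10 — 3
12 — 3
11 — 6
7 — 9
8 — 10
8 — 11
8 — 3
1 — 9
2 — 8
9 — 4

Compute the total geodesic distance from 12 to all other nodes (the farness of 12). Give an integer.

Distances from 12: 1:4, 2:1, 3:1, 4:5, 5:4, 6:1, 7:3, 8:2, 9:4, 10:1, 11:2.
Sum = 4 + 1 + 1 + 5 + 4 + 1 + 3 + 2 + 4 + 1 + 2 = 28.

28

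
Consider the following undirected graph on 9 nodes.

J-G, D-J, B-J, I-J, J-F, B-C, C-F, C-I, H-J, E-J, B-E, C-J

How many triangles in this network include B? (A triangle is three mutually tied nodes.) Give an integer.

2

B's neighbors: C, E, and J.
Neighbor pairs that are themselves tied: B–C–J; B–E–J. Each forms one triangle with B, for 2 in total.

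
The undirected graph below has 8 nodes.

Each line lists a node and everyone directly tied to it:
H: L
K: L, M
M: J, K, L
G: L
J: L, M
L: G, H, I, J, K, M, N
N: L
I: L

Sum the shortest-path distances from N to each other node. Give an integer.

Distances from N: G:2, H:2, I:2, J:2, K:2, L:1, M:2.
Sum = 2 + 2 + 2 + 2 + 2 + 1 + 2 = 13.

13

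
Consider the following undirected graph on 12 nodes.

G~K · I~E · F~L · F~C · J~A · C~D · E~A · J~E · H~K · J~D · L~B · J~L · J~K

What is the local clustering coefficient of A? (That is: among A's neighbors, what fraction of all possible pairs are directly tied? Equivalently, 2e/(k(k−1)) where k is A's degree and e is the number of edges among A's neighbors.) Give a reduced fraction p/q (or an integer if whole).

A's neighbors: E and J (k = 2).
Possible neighbor pairs: C(2,2) = 1. Edges among them: E–J → e = 1.
Clustering(A) = 1/1.

1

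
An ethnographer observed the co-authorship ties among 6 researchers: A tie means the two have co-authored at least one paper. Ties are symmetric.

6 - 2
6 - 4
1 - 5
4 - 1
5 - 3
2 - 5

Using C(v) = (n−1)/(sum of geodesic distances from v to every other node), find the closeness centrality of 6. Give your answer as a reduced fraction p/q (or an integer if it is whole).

Distances from 6: 1:2, 2:1, 3:3, 4:1, 5:2. Sum = 9.
n = 6, so closeness = 5/9.

5/9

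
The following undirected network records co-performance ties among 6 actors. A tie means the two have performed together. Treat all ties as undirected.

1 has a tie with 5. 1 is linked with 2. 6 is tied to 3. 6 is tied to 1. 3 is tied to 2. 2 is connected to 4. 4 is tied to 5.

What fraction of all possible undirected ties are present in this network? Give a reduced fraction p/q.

There are 7 edges and 6 nodes, so the maximum possible is C(6,2) = 15.
Density = 7/15.

7/15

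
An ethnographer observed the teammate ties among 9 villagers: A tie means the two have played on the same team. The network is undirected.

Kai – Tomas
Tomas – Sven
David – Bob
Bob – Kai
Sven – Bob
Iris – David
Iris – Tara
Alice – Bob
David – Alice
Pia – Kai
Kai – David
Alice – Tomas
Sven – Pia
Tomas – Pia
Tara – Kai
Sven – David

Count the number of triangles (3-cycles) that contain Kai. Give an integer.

2

Kai's neighbors: Bob, David, Pia, Tara, and Tomas.
Neighbor pairs that are themselves tied: Kai–Bob–David; Kai–Pia–Tomas. Each forms one triangle with Kai, for 2 in total.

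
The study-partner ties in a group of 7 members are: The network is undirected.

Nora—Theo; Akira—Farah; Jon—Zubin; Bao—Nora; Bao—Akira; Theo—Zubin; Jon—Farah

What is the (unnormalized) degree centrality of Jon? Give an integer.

Jon is directly tied to Farah and Zubin. That is 2 neighbors, so the degree of Jon is 2.

2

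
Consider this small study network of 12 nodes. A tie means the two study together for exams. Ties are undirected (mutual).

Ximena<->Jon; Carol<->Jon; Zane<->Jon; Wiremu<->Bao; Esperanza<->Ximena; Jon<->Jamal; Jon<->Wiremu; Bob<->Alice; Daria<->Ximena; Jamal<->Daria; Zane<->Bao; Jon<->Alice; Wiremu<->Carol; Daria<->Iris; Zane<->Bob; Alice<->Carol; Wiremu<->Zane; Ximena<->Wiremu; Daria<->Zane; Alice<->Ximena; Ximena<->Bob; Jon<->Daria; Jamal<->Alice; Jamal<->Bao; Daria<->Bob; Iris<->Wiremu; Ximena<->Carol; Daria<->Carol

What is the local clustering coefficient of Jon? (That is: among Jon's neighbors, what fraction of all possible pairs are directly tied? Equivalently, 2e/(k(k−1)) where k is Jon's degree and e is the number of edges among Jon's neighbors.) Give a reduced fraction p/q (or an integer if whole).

11/21

Jon's neighbors: Alice, Carol, Daria, Jamal, Wiremu, Ximena, and Zane (k = 7).
Possible neighbor pairs: C(7,2) = 21. Edges among them: Alice–Carol, Alice–Jamal, Alice–Ximena, Carol–Daria, Carol–Wiremu, Carol–Ximena, Daria–Jamal, Daria–Ximena, Daria–Zane, Wiremu–Ximena, Wiremu–Zane → e = 11.
Clustering(Jon) = 11/21.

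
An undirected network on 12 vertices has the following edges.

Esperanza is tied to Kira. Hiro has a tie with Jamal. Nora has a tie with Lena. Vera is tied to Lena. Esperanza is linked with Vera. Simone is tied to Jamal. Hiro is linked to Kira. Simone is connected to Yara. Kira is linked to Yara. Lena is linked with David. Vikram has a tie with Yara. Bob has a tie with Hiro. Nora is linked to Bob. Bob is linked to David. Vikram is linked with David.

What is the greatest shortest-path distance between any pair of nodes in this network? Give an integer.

Eccentricity of each node (its greatest distance to any other): Bob:3, David:3, Esperanza:3, Hiro:3, Jamal:4, Kira:3, Lena:4, Nora:4, Simone:4, Vera:4, Vikram:3, Yara:4.
The maximum eccentricity is 4, realized for instance by the pair Yara–Nora via Yara – Vikram – David – Lena – Nora. So the diameter is 4.

4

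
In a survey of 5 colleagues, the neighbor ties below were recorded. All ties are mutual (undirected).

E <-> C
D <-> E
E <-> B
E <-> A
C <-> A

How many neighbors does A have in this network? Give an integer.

2

A is directly tied to C and E. That is 2 neighbors, so the degree of A is 2.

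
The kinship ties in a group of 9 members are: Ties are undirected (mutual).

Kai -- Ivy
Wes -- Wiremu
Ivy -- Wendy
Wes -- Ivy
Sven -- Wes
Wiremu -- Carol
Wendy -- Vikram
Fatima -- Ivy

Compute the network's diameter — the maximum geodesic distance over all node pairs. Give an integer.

5

Eccentricity of each node (its greatest distance to any other): Carol:5, Fatima:4, Ivy:3, Kai:4, Sven:4, Vikram:5, Wendy:4, Wes:3, Wiremu:4.
The maximum eccentricity is 5, realized for instance by the pair Carol–Vikram via Carol – Wiremu – Wes – Ivy – Wendy – Vikram. So the diameter is 5.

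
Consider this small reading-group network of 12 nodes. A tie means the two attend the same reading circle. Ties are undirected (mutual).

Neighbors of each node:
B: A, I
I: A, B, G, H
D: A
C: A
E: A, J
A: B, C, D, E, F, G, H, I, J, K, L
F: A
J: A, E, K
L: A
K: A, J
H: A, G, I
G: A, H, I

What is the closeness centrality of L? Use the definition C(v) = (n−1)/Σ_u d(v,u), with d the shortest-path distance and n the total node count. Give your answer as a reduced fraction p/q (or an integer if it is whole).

Distances from L: A:1, B:2, C:2, D:2, E:2, F:2, G:2, H:2, I:2, J:2, K:2. Sum = 21.
n = 12, so closeness = 11/21.

11/21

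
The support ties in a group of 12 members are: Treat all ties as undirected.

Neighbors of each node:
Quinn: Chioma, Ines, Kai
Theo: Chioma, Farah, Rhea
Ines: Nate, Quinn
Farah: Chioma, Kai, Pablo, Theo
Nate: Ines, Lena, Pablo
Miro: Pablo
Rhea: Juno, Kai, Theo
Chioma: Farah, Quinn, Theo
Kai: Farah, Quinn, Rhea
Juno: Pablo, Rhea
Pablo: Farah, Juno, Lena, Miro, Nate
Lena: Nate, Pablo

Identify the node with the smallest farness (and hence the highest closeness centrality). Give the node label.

Pablo

Farness (sum of distances to all others) for each node — Chioma:23, Farah:19, Ines:25, Juno:23, Kai:22, Lena:25, Miro:28, Nate:23, Pablo:18, Quinn:24, Rhea:23, Theo:23.
The smallest farness is 18, for Pablo, so Pablo has the highest closeness.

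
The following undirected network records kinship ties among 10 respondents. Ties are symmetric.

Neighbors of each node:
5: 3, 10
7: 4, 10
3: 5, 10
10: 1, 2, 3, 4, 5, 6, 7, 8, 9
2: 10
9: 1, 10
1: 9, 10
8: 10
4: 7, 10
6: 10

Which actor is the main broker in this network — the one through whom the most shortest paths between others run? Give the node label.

10

Unnormalized betweenness of each node: 1:0, 2:0, 3:0, 4:0, 5:0, 6:0, 7:0, 8:0, 9:0, 10:33.
10 has the largest value, 33, making it the main broker — the node through which the most shortest paths run.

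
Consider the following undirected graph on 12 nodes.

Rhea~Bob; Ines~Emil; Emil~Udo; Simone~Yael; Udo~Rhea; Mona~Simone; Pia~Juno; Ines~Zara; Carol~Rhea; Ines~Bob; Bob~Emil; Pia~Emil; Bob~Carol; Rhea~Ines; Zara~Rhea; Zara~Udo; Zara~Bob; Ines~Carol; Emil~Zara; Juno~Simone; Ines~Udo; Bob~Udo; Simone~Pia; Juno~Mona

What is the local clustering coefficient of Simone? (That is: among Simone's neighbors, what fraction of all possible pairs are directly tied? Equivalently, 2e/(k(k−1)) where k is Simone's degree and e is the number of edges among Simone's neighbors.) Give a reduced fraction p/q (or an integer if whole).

1/3

Simone's neighbors: Juno, Mona, Pia, and Yael (k = 4).
Possible neighbor pairs: C(4,2) = 6. Edges among them: Juno–Mona, Juno–Pia → e = 2.
Clustering(Simone) = 2/6 = 1/3.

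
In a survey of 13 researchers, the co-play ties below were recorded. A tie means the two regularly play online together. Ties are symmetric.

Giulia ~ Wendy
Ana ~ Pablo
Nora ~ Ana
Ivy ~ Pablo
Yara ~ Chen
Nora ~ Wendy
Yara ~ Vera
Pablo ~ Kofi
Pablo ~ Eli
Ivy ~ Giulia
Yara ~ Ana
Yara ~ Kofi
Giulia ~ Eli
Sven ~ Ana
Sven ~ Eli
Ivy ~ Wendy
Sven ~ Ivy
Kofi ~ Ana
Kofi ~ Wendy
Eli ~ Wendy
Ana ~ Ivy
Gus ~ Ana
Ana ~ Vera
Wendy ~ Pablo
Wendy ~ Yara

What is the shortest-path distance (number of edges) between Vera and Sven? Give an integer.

One shortest route is Vera – Ana – Sven, which uses 2 edges, and Vera and Sven are not directly tied, so nothing shorter exists. So d(Vera,Sven) = 2.

2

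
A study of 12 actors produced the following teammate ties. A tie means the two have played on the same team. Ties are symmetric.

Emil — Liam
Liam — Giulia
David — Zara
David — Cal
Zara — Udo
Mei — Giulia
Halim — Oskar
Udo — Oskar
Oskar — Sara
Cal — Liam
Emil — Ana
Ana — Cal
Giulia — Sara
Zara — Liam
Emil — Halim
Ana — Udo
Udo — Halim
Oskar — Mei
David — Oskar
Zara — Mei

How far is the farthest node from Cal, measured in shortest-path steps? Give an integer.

Distances from Cal: Ana:1, David:1, Emil:2, Giulia:2, Halim:3, Liam:1, Mei:3, Oskar:2, Sara:3, Udo:2, Zara:2.
The largest is 3 (to Mei, Halim, and Sara), so the eccentricity of Cal is 3.

3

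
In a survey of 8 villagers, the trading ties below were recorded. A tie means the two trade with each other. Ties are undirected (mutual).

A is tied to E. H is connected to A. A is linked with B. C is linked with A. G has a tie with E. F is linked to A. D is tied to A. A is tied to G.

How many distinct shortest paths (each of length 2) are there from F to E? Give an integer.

1

The shortest distance is 2, and the only length-2 path is F–A–E. So there is exactly 1 shortest path.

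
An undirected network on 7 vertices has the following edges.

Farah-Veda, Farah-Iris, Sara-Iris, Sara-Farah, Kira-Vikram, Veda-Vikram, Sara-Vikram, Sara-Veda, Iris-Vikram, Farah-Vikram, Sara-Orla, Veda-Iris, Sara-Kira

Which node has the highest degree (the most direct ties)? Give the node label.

Degrees — Farah:4, Iris:4, Kira:2, Orla:1, Sara:6, Veda:4, Vikram:5.
The maximum is 6, attained only by Sara.

Sara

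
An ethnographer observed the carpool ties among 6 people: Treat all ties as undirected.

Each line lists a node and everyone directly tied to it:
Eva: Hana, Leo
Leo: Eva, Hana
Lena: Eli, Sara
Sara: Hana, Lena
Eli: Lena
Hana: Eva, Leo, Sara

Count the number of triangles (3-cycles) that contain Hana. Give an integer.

1

Hana's neighbors: Eva, Leo, and Sara.
Neighbor pairs that are themselves tied: Hana–Eva–Leo. Each forms one triangle with Hana, for 1 in total.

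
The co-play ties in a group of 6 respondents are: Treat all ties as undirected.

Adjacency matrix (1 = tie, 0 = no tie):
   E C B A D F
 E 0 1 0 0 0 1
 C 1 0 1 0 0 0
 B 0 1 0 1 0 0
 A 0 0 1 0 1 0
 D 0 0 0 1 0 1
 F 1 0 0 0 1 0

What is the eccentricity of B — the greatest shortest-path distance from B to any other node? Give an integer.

Distances from B: A:1, C:1, D:2, E:2, F:3.
The largest is 3 (to F), so the eccentricity of B is 3.

3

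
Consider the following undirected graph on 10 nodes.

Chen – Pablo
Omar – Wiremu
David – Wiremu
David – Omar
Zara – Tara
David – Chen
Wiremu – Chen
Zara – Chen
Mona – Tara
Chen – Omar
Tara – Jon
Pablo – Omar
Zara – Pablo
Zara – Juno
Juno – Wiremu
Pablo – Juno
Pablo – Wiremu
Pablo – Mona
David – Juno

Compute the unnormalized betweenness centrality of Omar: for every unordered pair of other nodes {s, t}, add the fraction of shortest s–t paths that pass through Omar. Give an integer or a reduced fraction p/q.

1/2

Pairs whose geodesics pass through Omar — Mona–David: 1/4; Pablo–David: 1/4.
All other pairs contribute 0.
Summing the contributions gives betweenness(Omar) = 1/2.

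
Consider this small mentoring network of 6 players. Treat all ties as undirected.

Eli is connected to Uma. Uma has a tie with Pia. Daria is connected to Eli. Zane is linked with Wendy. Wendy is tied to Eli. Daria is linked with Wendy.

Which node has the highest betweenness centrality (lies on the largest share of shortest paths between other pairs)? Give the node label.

Eli

Unnormalized betweenness of each node: Daria:0, Eli:6, Pia:0, Uma:4, Wendy:4, Zane:0.
Eli has the largest value, 6, making it the main broker — the node through which the most shortest paths run.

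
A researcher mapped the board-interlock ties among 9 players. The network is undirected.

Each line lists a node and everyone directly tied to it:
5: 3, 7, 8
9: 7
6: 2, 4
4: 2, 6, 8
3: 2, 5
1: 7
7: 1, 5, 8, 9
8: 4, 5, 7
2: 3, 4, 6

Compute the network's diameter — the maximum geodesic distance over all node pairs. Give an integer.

Eccentricity of each node (its greatest distance to any other): 1:4, 2:4, 3:3, 4:3, 5:3, 6:4, 7:3, 8:2, 9:4.
The maximum eccentricity is 4, realized for instance by the pair 9–6 via 9 – 7 – 8 – 4 – 6. So the diameter is 4.

4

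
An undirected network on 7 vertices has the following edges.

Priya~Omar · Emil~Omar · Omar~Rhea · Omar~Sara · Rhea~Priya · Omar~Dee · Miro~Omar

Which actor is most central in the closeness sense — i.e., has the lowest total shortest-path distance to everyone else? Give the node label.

Farness (sum of distances to all others) for each node — Dee:11, Emil:11, Miro:11, Omar:6, Priya:10, Rhea:10, Sara:11.
The smallest farness is 6, for Omar, so Omar has the highest closeness.

Omar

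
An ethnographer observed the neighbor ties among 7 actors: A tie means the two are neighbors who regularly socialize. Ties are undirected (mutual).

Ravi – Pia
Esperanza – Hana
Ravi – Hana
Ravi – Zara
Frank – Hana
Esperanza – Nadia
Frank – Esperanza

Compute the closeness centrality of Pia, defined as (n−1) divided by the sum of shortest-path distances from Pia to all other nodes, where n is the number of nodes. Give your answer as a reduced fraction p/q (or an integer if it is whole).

Distances from Pia: Esperanza:3, Frank:3, Hana:2, Nadia:4, Ravi:1, Zara:2. Sum = 15.
n = 7, so closeness = 6/15 = 2/5.

2/5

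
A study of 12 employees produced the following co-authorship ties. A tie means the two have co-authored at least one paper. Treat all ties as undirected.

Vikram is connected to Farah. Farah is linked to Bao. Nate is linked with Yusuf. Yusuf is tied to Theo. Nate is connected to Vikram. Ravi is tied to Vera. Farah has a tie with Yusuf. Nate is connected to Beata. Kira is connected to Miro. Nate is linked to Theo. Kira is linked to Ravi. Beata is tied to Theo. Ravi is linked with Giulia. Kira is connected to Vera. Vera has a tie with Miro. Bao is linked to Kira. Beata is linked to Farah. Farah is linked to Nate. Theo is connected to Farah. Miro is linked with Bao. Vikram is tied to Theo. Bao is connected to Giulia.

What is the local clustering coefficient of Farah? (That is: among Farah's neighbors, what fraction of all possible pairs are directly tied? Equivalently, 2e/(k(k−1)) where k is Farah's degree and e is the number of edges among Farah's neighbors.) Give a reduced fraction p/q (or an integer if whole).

7/15

Farah's neighbors: Bao, Beata, Nate, Theo, Vikram, and Yusuf (k = 6).
Possible neighbor pairs: C(6,2) = 15. Edges among them: Beata–Nate, Beata–Theo, Nate–Theo, Nate–Vikram, Nate–Yusuf, Theo–Vikram, Theo–Yusuf → e = 7.
Clustering(Farah) = 7/15.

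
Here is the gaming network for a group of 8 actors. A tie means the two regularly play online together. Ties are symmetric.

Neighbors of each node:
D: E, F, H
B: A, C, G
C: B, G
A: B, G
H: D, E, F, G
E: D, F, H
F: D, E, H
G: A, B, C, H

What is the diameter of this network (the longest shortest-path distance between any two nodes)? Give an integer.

Eccentricity of each node (its greatest distance to any other): A:3, B:3, C:3, D:3, E:3, F:3, G:2, H:2.
The maximum eccentricity is 3, realized for instance by the pair E–C via E – H – G – C. So the diameter is 3.

3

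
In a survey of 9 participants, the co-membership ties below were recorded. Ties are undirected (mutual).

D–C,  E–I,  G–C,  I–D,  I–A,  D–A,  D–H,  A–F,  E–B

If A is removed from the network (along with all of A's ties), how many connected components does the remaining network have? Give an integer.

2

Without A, the remaining ties split the others into: {B, C, D, E, G, H, I}; {F}.
That's 2 separate components.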